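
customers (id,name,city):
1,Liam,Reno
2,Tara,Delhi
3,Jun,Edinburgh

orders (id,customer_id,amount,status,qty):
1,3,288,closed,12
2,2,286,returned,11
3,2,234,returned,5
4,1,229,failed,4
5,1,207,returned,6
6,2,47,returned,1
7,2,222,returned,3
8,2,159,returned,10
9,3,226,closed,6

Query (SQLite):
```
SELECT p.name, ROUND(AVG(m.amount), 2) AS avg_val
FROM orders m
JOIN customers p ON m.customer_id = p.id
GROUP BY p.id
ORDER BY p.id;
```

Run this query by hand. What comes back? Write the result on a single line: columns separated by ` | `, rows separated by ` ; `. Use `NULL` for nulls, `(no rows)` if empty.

Liam | 218 ; Tara | 189.6 ; Jun | 257

Join each orders row to its customers via customer_id.
Group joined rows by customers.id; compute ROUND(AVG(m.amount), 2) per group.
  1: ids {4, 5} → ROUND(AVG(m.amount), 2)=218
  2: ids {2, 3, 6, 7, 8} → ROUND(AVG(m.amount), 2)=189.6
  3: ids {1, 9} → ROUND(AVG(m.amount), 2)=257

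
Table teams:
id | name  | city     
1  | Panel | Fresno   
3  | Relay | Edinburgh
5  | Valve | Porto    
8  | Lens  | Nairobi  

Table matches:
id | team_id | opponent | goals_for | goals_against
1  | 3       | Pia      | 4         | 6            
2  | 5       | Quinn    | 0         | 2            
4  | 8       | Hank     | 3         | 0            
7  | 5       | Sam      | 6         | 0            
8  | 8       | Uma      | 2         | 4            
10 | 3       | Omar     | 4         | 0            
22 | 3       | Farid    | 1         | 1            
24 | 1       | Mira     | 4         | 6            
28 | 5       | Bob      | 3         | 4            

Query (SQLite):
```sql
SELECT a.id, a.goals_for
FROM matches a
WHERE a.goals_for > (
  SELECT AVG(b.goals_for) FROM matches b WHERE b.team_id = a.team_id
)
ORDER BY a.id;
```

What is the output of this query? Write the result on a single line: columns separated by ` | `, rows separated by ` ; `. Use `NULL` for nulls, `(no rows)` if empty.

1 | 4 ; 4 | 3 ; 7 | 6 ; 10 | 4

For each matches row a, compute AVG(goals_for) over rows sharing a.team_id.
Keep row a if a.goals_for > that per-group AVG.
  team_id=1: AVG(goals_for) = 4.0
  team_id=3: AVG(goals_for) = 3.0
  team_id=5: AVG(goals_for) = 3.0
  team_id=8: AVG(goals_for) = 2.5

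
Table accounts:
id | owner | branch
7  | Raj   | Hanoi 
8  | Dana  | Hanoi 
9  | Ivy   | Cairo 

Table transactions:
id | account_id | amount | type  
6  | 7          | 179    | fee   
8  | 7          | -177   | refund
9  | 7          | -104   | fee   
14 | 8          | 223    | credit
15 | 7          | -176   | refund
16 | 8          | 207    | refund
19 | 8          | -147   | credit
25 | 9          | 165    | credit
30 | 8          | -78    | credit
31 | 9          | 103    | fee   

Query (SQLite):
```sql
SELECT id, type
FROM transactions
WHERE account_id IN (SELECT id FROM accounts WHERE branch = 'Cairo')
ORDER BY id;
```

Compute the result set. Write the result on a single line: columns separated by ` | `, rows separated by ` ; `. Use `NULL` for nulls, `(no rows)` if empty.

Inner query: accounts.id where branch = 'Cairo'.
Outer: keep transactions rows whose account_id is in that set.
Inner query → {9}

25 | credit ; 31 | fee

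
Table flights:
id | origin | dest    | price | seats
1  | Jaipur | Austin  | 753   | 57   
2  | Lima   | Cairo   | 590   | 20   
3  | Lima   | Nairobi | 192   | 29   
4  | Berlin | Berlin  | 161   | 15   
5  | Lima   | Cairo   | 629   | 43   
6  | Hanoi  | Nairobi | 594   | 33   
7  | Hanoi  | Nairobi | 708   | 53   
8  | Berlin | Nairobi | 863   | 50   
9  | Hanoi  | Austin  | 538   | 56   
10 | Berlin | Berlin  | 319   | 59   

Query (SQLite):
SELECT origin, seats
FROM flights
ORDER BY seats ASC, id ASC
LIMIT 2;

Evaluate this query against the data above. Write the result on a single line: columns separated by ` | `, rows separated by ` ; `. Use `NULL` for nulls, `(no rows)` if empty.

Sort by seats asc, tiebreak id asc: (15, id=4), (20, id=2), (29, id=3), (33, id=6), (43, id=5) …. Take first 2.

Berlin | 15 ; Lima | 20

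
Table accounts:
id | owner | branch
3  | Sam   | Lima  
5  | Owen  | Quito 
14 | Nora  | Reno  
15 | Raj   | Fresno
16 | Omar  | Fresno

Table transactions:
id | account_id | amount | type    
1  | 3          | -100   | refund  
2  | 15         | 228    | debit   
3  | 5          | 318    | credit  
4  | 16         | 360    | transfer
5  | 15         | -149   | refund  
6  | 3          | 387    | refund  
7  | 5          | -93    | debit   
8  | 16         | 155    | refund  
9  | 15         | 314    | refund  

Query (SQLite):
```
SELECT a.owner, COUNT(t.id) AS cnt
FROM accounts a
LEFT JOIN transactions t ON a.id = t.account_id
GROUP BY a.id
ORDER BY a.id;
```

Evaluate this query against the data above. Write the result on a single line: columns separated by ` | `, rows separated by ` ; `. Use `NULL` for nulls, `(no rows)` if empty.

LEFT JOIN keeps every accounts row; unmatched ones get NULL for transactions columns.
Group by accounts.id and compute COUNT(t.id). COUNT(col) of an all-NULL group is 0.
  3: ids {1, 6} → COUNT(t.id)=2
  5: ids {3, 7} → COUNT(t.id)=2
  14: ids {—} → COUNT(t.id)=0
  15: ids {2, 5, 9} → COUNT(t.id)=3
  16: ids {4, 8} → COUNT(t.id)=2

Sam | 2 ; Owen | 2 ; Nora | 0 ; Raj | 3 ; Omar | 2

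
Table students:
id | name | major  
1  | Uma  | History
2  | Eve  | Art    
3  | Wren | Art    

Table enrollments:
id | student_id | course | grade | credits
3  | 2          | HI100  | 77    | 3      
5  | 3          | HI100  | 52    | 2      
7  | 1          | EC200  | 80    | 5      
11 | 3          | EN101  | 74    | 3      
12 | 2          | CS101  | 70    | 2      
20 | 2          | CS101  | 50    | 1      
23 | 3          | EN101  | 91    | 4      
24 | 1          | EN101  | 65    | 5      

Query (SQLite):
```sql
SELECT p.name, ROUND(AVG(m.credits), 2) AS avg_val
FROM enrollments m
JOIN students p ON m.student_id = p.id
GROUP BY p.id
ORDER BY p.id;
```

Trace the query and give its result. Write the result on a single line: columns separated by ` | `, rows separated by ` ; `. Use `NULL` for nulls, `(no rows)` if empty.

Uma | 5 ; Eve | 2 ; Wren | 3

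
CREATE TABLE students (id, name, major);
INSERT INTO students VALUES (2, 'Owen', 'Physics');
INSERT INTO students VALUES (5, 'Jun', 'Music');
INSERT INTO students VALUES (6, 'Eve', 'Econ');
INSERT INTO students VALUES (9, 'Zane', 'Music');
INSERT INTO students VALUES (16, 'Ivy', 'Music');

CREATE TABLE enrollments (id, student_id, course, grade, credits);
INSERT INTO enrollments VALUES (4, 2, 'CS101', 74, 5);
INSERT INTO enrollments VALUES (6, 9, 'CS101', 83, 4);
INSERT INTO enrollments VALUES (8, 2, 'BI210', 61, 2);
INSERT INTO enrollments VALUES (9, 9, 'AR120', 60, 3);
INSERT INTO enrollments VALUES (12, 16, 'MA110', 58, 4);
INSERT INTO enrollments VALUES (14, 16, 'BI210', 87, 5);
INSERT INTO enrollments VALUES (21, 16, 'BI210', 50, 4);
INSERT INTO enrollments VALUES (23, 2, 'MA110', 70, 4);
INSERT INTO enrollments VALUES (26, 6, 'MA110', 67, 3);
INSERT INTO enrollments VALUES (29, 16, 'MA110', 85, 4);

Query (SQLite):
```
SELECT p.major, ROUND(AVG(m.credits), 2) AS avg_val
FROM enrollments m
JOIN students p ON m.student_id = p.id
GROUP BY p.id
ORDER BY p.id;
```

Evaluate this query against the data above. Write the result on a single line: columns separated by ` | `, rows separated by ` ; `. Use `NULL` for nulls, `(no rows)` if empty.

Join each enrollments row to its students via student_id.
Group joined rows by students.id; compute ROUND(AVG(m.credits), 2) per group.
  2: ids {4, 8, 23} → ROUND(AVG(m.credits), 2)=3.67
  6: ids {26} → ROUND(AVG(m.credits), 2)=3
  9: ids {6, 9} → ROUND(AVG(m.credits), 2)=3.5
  16: ids {12, 14, 21, 29} → ROUND(AVG(m.credits), 2)=4.25

Physics | 3.67 ; Econ | 3 ; Music | 3.5 ; Music | 4.25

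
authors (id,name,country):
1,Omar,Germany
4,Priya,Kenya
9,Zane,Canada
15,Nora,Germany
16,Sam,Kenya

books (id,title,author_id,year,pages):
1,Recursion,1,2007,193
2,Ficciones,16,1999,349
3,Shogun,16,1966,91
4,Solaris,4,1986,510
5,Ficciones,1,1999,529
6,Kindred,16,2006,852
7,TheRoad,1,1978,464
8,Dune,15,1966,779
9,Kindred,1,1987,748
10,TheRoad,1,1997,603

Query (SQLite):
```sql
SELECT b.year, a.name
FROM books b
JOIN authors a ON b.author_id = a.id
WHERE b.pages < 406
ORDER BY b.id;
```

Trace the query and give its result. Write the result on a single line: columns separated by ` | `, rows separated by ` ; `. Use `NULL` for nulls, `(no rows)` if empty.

Each books row matches the authors row where author_id = authors.id.
Then keep rows with b.pages < 406.

2007 | Omar ; 1999 | Sam ; 1966 | Sam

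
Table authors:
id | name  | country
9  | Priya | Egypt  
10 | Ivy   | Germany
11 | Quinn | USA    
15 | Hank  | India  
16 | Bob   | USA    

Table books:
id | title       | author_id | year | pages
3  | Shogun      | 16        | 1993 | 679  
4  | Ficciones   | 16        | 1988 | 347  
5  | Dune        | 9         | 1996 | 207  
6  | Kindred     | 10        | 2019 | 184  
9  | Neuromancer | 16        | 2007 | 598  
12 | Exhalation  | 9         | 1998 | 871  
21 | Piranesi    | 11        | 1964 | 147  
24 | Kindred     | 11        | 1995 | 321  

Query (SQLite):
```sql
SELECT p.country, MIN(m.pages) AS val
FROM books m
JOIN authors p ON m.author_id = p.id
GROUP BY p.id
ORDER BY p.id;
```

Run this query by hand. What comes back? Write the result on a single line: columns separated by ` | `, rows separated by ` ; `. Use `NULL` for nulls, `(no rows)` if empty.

Egypt | 207 ; Germany | 184 ; USA | 147 ; USA | 347

Join each books row to its authors via author_id.
Group joined rows by authors.id; compute MIN(m.pages) per group.
  9: ids {5, 12} → MIN(m.pages)=207
  10: ids {6} → MIN(m.pages)=184
  11: ids {21, 24} → MIN(m.pages)=147
  16: ids {3, 4, 9} → MIN(m.pages)=347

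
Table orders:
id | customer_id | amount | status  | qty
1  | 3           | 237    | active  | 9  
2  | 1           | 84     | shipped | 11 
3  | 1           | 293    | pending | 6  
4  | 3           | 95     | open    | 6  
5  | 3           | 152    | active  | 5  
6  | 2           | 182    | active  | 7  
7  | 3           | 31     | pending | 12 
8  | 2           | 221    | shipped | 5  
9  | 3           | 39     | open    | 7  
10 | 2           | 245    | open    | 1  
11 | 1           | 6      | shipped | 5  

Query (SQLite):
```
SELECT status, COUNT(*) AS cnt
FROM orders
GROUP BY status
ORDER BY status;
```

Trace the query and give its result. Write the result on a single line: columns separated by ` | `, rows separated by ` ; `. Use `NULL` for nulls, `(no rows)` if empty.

active | 3 ; open | 3 ; pending | 2 ; shipped | 3

Partition orders by status; compute COUNT(*) within each group.
  active: ids {1, 5, 6} → COUNT(*)=3
  open: ids {4, 9, 10} → COUNT(*)=3
  pending: ids {3, 7} → COUNT(*)=2
  shipped: ids {2, 8, 11} → COUNT(*)=3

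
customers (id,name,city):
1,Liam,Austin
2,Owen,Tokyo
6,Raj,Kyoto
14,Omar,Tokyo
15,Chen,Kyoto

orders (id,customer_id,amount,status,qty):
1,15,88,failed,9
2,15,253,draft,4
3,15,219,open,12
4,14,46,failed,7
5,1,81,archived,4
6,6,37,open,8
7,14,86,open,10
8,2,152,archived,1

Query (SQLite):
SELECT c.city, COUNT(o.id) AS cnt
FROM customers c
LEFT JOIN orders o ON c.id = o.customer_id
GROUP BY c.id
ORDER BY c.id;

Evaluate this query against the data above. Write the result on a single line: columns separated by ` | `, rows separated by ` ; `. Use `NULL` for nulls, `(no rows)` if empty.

Austin | 1 ; Tokyo | 1 ; Kyoto | 1 ; Tokyo | 2 ; Kyoto | 3

LEFT JOIN keeps every customers row; unmatched ones get NULL for orders columns.
Group by customers.id and compute COUNT(o.id). COUNT(col) of an all-NULL group is 0.
  1: ids {5} → COUNT(o.id)=1
  2: ids {8} → COUNT(o.id)=1
  6: ids {6} → COUNT(o.id)=1
  14: ids {4, 7} → COUNT(o.id)=2
  15: ids {1, 2, 3} → COUNT(o.id)=3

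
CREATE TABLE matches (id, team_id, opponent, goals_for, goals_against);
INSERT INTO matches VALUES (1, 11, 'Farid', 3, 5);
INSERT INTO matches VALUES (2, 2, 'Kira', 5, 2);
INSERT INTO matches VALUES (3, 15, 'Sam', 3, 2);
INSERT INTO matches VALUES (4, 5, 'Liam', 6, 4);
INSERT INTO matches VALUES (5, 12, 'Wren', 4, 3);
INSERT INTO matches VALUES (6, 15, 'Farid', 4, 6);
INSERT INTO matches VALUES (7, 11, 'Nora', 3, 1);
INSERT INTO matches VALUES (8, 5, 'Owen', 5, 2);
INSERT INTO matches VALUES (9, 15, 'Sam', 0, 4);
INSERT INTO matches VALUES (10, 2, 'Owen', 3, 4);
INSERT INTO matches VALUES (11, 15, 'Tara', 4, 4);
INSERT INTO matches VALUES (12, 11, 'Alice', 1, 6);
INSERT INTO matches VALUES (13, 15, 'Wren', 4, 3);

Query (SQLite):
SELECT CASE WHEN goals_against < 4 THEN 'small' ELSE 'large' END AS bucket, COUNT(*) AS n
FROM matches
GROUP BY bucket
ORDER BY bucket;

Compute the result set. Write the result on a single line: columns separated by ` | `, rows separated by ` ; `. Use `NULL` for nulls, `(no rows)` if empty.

Bucket rows by goals_against < 4 → 'small' else 'large'; count each bucket.

large | 7 ; small | 6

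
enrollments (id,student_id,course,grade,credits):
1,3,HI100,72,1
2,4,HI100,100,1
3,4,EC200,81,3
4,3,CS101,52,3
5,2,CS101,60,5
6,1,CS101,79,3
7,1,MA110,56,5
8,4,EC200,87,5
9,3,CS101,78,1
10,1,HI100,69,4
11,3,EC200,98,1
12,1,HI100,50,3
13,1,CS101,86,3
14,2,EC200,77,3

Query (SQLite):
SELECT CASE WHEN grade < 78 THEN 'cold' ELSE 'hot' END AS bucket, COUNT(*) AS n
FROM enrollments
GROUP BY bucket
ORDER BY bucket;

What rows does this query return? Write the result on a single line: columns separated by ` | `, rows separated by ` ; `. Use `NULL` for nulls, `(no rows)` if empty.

cold | 7 ; hot | 7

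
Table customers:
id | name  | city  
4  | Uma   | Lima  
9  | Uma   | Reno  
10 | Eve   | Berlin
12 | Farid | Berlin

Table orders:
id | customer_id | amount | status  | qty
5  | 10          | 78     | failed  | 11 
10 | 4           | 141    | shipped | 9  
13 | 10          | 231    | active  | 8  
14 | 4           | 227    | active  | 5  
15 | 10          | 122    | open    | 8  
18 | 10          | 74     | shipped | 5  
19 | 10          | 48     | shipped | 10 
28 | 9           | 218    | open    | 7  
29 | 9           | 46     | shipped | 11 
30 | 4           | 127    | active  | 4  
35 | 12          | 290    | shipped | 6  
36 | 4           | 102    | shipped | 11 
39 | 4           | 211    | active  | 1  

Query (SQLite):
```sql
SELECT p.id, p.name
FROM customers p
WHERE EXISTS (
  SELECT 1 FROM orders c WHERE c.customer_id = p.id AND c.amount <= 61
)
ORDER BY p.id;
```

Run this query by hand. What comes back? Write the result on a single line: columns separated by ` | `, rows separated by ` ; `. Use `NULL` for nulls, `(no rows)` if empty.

For each customers row, check whether any orders with matching customer_id has amount <= 61.
Keep rows where that is true.

9 | Uma ; 10 | Eve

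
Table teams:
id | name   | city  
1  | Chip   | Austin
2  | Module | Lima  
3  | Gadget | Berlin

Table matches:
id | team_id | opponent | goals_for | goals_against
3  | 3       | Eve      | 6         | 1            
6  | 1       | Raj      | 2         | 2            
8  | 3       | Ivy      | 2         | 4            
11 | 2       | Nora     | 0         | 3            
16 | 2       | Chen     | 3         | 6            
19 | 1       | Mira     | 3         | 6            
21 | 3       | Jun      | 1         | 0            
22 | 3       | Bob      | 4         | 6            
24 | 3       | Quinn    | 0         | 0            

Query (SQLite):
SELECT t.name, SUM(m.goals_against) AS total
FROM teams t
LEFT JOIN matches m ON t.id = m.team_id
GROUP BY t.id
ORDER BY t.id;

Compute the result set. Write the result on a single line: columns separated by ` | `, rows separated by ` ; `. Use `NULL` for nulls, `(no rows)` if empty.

LEFT JOIN keeps every teams row; unmatched ones get NULL for matches columns.
Group by teams.id and compute SUM(m.goals_against). SUM over an all-NULL group is NULL.
  1: ids {6, 19} → SUM(m.goals_against)=8
  2: ids {11, 16} → SUM(m.goals_against)=9
  3: ids {3, 8, 21, 22, 24} → SUM(m.goals_against)=11

Chip | 8 ; Module | 9 ; Gadget | 11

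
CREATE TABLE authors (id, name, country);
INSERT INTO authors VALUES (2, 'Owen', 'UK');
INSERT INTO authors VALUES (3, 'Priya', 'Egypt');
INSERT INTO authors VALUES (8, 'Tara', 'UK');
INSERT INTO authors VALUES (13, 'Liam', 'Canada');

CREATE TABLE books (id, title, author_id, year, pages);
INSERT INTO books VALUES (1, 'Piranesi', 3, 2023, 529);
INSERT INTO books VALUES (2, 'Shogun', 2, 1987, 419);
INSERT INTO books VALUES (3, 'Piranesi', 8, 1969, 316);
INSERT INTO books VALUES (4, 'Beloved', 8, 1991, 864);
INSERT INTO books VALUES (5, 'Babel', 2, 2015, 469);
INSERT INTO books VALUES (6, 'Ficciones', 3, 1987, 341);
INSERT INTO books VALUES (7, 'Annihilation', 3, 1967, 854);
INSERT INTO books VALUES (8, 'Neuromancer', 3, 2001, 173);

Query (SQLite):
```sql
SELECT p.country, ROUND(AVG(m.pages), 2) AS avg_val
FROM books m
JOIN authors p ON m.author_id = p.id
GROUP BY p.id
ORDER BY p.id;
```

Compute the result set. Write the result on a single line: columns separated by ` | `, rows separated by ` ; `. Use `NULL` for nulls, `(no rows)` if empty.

UK | 444 ; Egypt | 474.25 ; UK | 590

Join each books row to its authors via author_id.
Group joined rows by authors.id; compute ROUND(AVG(m.pages), 2) per group.
  2: ids {2, 5} → ROUND(AVG(m.pages), 2)=444
  3: ids {1, 6, 7, 8} → ROUND(AVG(m.pages), 2)=474.25
  8: ids {3, 4} → ROUND(AVG(m.pages), 2)=590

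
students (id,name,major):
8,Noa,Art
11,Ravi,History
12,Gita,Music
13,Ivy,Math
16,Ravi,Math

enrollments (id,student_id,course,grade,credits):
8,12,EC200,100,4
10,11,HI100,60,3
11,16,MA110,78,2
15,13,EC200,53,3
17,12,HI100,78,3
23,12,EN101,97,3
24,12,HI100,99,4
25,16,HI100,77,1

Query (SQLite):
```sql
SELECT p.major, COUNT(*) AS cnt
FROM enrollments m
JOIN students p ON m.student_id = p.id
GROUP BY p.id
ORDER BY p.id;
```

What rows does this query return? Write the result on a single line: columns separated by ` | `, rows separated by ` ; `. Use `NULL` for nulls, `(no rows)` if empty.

Join each enrollments row to its students via student_id.
Group joined rows by students.id; compute COUNT(*) per group.
  11: ids {10} → COUNT(*)=1
  12: ids {8, 17, 23, 24} → COUNT(*)=4
  13: ids {15} → COUNT(*)=1
  16: ids {11, 25} → COUNT(*)=2

History | 1 ; Music | 4 ; Math | 1 ; Math | 2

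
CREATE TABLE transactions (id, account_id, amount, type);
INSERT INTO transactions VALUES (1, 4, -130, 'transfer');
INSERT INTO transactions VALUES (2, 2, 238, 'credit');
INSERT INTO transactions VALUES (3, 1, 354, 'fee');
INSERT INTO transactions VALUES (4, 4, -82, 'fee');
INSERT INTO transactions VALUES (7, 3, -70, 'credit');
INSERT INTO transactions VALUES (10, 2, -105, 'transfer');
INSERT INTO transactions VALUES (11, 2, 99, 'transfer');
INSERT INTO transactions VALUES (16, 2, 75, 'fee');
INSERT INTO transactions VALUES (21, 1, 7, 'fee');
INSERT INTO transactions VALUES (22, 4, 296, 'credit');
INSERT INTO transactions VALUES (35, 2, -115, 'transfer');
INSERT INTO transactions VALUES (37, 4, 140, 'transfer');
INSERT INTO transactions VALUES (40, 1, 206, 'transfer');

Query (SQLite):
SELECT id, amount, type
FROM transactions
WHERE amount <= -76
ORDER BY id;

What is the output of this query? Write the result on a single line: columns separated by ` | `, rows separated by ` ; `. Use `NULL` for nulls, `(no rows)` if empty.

amount <= -76: ids {1, 4, 10, 35}

1 | -130 | transfer ; 4 | -82 | fee ; 10 | -105 | transfer ; 35 | -115 | transfer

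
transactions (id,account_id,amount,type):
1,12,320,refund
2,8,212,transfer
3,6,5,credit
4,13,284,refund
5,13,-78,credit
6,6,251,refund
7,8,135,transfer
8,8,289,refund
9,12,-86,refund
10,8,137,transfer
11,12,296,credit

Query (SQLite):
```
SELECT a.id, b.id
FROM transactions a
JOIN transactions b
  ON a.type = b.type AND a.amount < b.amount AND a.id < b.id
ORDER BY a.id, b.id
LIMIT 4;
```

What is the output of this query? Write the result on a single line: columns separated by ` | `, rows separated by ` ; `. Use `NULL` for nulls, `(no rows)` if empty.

Pairs (a,b) with same type, a.amount < b.amount, a.id < b.id.
type groups: credit:{3,5,11} refund:{1,4,6,8,9} transfer:{2,7,10}
Ordered by (a.id, b.id); first 4.

3 | 11 ; 4 | 8 ; 5 | 11 ; 6 | 8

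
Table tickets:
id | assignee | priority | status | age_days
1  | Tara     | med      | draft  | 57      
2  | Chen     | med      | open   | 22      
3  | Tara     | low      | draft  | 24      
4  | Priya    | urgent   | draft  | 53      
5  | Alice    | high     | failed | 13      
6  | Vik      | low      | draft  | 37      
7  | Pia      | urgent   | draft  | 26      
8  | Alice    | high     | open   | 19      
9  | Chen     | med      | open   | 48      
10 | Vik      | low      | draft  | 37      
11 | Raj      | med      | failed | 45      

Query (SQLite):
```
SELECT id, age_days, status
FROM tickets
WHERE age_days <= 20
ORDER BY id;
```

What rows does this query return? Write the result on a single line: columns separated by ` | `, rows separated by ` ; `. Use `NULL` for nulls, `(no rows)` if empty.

age_days <= 20: ids {5, 8}

5 | 13 | failed ; 8 | 19 | open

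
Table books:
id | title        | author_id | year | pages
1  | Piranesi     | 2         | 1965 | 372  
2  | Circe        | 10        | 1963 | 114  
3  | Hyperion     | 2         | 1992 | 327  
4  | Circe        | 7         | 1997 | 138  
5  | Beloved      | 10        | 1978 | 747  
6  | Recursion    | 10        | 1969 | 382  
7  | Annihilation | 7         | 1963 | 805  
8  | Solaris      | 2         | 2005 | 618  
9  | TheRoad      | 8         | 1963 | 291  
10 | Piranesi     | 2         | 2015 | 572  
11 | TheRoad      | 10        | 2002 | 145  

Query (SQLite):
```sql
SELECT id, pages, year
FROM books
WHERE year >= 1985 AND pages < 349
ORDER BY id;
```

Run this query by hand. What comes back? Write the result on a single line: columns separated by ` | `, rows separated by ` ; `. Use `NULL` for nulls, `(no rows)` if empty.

3 | 327 | 1992 ; 4 | 138 | 1997 ; 11 | 145 | 2002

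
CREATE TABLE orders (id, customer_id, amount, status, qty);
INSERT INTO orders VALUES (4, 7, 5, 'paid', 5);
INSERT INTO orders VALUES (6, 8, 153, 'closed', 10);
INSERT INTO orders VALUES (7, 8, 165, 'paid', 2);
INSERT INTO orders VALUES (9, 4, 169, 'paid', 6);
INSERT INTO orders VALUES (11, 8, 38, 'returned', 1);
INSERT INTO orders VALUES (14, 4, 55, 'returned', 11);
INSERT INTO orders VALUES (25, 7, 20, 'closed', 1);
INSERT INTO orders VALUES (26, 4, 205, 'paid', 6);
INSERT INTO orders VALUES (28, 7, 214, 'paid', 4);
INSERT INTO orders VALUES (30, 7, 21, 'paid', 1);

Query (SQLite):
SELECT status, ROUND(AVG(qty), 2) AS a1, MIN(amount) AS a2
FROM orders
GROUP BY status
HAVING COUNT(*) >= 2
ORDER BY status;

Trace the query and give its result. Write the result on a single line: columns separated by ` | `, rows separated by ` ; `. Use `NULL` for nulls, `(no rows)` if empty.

closed | 5.5 | 20 ; paid | 4 | 5 ; returned | 6 | 38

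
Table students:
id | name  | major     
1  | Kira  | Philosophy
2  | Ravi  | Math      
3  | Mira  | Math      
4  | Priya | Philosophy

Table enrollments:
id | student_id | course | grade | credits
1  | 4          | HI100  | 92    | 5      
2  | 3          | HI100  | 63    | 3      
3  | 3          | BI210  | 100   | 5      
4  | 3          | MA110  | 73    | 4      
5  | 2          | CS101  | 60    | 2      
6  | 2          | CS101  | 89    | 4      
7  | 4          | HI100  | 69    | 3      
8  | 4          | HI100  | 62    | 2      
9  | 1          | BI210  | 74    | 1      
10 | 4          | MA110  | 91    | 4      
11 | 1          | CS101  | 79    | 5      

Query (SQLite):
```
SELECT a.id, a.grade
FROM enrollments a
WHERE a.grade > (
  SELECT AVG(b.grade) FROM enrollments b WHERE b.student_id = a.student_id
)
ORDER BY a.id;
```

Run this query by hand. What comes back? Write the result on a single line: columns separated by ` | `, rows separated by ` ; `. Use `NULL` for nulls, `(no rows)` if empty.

For each enrollments row a, compute AVG(grade) over rows sharing a.student_id.
Keep row a if a.grade > that per-group AVG.
  student_id=1: AVG(grade) = 76.5
  student_id=2: AVG(grade) = 74.5
  student_id=3: AVG(grade) = 78.666667
  student_id=4: AVG(grade) = 78.5

1 | 92 ; 3 | 100 ; 6 | 89 ; 10 | 91 ; 11 | 79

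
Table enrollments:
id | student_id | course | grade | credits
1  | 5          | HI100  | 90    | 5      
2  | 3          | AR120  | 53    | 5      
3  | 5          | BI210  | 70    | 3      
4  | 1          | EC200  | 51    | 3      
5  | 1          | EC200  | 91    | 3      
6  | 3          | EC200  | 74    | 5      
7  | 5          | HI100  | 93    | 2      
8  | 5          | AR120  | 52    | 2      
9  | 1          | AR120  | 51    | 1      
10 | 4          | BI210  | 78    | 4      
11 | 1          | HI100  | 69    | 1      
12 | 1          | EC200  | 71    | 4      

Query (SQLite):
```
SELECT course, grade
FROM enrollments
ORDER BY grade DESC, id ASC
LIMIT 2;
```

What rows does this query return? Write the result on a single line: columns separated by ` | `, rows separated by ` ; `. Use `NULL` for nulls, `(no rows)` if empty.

HI100 | 93 ; EC200 | 91

Sort by grade desc, tiebreak id asc: (93, id=7), (91, id=5), (90, id=1), (78, id=10), (74, id=6) …. Take first 2.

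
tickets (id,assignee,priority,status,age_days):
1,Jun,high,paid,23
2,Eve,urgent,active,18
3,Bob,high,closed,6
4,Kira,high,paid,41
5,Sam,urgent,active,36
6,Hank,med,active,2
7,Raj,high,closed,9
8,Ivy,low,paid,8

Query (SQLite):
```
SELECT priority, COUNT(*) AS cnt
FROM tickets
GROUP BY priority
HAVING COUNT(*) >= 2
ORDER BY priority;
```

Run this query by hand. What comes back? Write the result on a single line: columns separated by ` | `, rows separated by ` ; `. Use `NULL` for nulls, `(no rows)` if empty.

high | 4 ; urgent | 2

Partition tickets by priority; compute COUNT(*) within each group.
HAVING: keep groups with count ≥ 2.
  high: ids {1, 3, 4, 7} → COUNT(*)=4
  low: ids {8} → COUNT(*)=1
  med: ids {6} → COUNT(*)=1
  urgent: ids {2, 5} → COUNT(*)=2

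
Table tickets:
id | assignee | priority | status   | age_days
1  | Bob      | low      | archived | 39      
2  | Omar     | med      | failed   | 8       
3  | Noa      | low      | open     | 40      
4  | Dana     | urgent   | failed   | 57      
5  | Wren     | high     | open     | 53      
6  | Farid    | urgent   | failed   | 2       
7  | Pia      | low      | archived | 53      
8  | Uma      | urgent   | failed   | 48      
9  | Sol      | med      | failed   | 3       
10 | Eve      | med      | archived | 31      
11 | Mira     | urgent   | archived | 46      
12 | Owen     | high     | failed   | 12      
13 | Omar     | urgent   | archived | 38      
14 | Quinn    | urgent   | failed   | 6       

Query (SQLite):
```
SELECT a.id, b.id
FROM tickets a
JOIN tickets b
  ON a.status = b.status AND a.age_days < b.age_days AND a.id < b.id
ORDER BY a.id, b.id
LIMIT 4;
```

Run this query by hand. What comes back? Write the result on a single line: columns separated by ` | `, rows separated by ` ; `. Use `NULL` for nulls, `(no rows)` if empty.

Pairs (a,b) with same status, a.age_days < b.age_days, a.id < b.id.
status groups: archived:{1,7,10,11,13} failed:{2,4,6,8,9,12,14} open:{3,5}
Ordered by (a.id, b.id); first 4.

1 | 7 ; 1 | 11 ; 2 | 4 ; 2 | 8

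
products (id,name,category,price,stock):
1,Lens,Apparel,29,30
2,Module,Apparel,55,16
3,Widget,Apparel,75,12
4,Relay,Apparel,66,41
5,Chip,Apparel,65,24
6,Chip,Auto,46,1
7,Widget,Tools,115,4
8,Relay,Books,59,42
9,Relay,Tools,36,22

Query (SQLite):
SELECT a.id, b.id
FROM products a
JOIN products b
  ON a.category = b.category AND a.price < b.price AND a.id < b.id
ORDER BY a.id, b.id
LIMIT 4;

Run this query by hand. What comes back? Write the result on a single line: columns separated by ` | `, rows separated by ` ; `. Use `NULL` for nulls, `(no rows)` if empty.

Pairs (a,b) with same category, a.price < b.price, a.id < b.id.
category groups: Apparel:{1,2,3,4,5} Auto:{6} Books:{8} Tools:{7,9}
Ordered by (a.id, b.id); first 4.

1 | 2 ; 1 | 3 ; 1 | 4 ; 1 | 5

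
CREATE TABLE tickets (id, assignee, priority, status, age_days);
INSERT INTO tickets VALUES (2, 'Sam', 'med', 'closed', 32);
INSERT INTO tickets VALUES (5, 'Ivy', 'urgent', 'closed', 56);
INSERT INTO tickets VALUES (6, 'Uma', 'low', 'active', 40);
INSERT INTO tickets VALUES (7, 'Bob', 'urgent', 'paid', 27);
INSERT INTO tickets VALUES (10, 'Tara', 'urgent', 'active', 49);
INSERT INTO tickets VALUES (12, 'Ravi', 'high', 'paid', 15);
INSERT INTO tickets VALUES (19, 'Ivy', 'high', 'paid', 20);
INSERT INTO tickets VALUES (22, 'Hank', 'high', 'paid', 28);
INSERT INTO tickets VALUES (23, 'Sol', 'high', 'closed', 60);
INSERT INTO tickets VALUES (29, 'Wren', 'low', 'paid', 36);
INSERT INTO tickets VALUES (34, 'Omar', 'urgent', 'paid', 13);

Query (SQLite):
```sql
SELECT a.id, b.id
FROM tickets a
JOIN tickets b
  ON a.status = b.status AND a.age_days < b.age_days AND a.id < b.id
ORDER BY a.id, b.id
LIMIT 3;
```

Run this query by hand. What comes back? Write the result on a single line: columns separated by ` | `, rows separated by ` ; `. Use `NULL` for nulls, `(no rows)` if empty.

2 | 5 ; 2 | 23 ; 5 | 23

Pairs (a,b) with same status, a.age_days < b.age_days, a.id < b.id.
status groups: active:{6,10} closed:{2,5,23} paid:{7,12,19,22,29,34}
Ordered by (a.id, b.id); first 3.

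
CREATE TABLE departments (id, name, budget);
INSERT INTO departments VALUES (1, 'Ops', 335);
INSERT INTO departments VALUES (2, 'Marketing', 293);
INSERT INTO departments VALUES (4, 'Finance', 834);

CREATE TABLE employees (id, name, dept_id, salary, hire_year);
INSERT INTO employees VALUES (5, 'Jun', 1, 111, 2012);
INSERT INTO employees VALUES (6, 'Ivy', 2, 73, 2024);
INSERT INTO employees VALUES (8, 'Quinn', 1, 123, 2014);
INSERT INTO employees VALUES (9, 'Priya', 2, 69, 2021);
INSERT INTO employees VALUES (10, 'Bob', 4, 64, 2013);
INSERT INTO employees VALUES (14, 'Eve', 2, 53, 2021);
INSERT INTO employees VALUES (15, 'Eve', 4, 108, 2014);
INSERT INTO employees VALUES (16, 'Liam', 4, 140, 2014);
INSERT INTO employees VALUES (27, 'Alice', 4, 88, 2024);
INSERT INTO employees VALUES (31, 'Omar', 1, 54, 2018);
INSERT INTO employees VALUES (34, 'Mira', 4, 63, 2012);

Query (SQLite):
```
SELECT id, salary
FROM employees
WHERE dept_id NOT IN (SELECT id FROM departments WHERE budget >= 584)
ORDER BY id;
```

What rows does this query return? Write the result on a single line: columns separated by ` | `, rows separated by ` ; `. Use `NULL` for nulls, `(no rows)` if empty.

Inner query: departments.id where budget >= 584.
Outer: keep employees rows whose dept_id is not in that set.
Inner query → {4}

5 | 111 ; 6 | 73 ; 8 | 123 ; 9 | 69 ; 14 | 53 ; 31 | 54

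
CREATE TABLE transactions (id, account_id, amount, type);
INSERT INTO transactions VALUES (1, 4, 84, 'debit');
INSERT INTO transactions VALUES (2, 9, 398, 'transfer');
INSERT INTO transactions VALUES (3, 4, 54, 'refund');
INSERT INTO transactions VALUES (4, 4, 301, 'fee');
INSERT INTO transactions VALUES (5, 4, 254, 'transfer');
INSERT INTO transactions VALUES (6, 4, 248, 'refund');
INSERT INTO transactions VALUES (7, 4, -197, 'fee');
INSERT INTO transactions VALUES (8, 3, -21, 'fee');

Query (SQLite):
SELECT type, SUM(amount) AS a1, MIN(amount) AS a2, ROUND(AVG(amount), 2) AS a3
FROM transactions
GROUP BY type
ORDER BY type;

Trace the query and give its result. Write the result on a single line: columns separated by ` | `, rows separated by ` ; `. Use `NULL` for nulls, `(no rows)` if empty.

debit | 84 | 84 | 84 ; fee | 83 | -197 | 27.67 ; refund | 302 | 54 | 151 ; transfer | 652 | 254 | 326

Group transactions by type.
Per group compute: SUM(amount), MIN(amount), ROUND(AVG(amount), 2).
  debit: ids {1} → SUM(amount)=84, MIN(amount)=84, ROUND(AVG(amount), 2)=84
  fee: ids {4, 7, 8} → SUM(amount)=83, MIN(amount)=-197, ROUND(AVG(amount), 2)=27.67
  refund: ids {3, 6} → SUM(amount)=302, MIN(amount)=54, ROUND(AVG(amount), 2)=151
  transfer: ids {2, 5} → SUM(amount)=652, MIN(amount)=254, ROUND(AVG(amount), 2)=326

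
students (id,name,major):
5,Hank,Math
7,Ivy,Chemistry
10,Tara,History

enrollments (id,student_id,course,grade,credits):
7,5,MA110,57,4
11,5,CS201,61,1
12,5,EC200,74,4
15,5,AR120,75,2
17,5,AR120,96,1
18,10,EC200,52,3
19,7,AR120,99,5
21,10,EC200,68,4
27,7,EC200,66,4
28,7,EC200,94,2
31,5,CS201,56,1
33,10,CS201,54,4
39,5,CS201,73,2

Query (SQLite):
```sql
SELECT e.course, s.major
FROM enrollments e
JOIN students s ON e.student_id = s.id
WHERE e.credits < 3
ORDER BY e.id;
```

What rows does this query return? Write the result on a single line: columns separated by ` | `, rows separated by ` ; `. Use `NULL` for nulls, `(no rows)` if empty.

Each enrollments row matches the students row where student_id = students.id.
Then keep rows with e.credits < 3.

CS201 | Math ; AR120 | Math ; AR120 | Math ; EC200 | Chemistry ; CS201 | Math ; CS201 | Math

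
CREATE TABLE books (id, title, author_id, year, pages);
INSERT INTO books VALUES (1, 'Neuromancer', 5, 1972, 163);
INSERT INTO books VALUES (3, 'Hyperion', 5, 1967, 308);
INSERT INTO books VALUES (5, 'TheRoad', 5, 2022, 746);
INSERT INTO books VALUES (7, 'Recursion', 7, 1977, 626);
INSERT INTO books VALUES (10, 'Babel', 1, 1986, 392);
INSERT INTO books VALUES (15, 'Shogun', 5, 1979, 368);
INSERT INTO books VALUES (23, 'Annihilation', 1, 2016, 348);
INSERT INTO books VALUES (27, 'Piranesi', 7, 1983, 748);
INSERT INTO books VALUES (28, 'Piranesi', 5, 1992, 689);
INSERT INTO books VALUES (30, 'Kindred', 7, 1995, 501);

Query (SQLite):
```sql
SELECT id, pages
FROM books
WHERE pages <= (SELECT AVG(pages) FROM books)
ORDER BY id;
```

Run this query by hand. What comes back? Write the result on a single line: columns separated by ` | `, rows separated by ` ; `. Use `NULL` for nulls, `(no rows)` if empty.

1 | 163 ; 3 | 308 ; 10 | 392 ; 15 | 368 ; 23 | 348

Scalar subquery: AVG(pages) over all books rows = 488.9.
Keep rows where pages <= that value.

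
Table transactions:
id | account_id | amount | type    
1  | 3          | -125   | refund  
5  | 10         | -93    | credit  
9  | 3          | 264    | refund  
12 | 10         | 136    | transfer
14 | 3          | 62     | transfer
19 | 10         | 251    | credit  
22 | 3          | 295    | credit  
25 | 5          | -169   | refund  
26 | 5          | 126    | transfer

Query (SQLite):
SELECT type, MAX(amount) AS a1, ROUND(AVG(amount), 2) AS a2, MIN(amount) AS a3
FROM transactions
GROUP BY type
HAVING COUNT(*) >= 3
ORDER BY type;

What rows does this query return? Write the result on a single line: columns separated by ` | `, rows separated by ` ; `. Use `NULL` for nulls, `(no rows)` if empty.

Group transactions by type.
Per group compute: MAX(amount), ROUND(AVG(amount), 2), MIN(amount).
HAVING: drop groups with fewer than 3 rows.
  credit: ids {5, 19, 22} → MAX(amount)=295, ROUND(AVG(amount), 2)=151, MIN(amount)=-93
  refund: ids {1, 9, 25} → MAX(amount)=264, ROUND(AVG(amount), 2)=-10, MIN(amount)=-169
  transfer: ids {12, 14, 26} → MAX(amount)=136, ROUND(AVG(amount), 2)=108, MIN(amount)=62

credit | 295 | 151 | -93 ; refund | 264 | -10 | -169 ; transfer | 136 | 108 | 62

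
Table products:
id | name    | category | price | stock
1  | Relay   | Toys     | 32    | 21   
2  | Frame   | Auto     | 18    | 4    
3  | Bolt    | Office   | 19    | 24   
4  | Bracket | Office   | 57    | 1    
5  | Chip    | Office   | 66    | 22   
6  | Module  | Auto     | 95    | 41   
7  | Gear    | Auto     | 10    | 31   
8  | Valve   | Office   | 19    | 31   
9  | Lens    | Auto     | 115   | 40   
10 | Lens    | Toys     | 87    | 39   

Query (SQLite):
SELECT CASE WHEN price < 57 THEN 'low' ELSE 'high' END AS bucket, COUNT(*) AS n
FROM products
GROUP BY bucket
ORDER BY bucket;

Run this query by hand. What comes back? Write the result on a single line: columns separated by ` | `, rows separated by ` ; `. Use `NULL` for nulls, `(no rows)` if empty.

Bucket rows by price < 57 → 'low' else 'high'; count each bucket.

high | 5 ; low | 5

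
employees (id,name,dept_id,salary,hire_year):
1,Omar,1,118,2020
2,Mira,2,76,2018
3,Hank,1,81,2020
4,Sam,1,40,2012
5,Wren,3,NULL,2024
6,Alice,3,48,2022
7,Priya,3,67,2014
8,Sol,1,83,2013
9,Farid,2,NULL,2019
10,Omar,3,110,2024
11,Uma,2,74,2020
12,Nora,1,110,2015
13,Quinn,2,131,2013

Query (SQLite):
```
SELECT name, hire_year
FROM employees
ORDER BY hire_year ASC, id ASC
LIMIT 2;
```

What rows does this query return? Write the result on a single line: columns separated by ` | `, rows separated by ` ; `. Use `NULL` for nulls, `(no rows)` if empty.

Sort by hire_year asc, tiebreak id asc: (2012, id=4), (2013, id=8), (2013, id=13), (2014, id=7), (2015, id=12) …. Take first 2.

Sam | 2012 ; Sol | 2013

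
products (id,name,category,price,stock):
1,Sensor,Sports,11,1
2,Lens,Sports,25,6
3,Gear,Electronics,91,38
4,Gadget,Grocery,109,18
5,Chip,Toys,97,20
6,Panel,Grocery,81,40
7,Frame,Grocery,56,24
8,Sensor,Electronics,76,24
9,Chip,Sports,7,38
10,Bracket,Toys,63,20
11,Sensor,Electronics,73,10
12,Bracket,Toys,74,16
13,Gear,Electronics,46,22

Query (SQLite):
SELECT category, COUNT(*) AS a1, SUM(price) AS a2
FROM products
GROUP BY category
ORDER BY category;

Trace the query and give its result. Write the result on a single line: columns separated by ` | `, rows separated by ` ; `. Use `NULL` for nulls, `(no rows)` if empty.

Electronics | 4 | 286 ; Grocery | 3 | 246 ; Sports | 3 | 43 ; Toys | 3 | 234

Group products by category.
Per group compute: COUNT(*), SUM(price).
  Electronics: ids {3, 8, 11, 13} → COUNT(*)=4, SUM(price)=286
  Grocery: ids {4, 6, 7} → COUNT(*)=3, SUM(price)=246
  Sports: ids {1, 2, 9} → COUNT(*)=3, SUM(price)=43
  Toys: ids {5, 10, 12} → COUNT(*)=3, SUM(price)=234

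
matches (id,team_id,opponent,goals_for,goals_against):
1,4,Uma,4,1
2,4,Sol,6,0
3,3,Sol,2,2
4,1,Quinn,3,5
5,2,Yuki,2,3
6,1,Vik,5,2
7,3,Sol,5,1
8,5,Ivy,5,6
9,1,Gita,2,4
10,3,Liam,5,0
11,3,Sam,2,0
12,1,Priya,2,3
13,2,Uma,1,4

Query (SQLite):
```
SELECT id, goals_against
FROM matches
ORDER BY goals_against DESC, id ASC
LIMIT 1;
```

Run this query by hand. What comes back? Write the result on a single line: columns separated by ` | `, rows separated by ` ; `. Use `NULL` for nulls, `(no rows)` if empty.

8 | 6

Sort by goals_against desc, tiebreak id asc: (6, id=8), (5, id=4), (4, id=9), (4, id=13) …. Take first 1.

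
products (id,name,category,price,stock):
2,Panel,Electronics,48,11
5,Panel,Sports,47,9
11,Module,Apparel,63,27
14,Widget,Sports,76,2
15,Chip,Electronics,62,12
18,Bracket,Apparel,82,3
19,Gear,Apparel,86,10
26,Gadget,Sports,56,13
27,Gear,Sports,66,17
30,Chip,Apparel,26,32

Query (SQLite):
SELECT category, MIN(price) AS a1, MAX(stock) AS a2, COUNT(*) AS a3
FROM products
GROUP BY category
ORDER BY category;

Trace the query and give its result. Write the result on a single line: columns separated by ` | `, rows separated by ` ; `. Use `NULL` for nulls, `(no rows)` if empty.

Group products by category.
Per group compute: MIN(price), MAX(stock), COUNT(*).
  Apparel: ids {11, 18, 19, 30} → MIN(price)=26, MAX(stock)=32, COUNT(*)=4
  Electronics: ids {2, 15} → MIN(price)=48, MAX(stock)=12, COUNT(*)=2
  Sports: ids {5, 14, 26, 27} → MIN(price)=47, MAX(stock)=17, COUNT(*)=4

Apparel | 26 | 32 | 4 ; Electronics | 48 | 12 | 2 ; Sports | 47 | 17 | 4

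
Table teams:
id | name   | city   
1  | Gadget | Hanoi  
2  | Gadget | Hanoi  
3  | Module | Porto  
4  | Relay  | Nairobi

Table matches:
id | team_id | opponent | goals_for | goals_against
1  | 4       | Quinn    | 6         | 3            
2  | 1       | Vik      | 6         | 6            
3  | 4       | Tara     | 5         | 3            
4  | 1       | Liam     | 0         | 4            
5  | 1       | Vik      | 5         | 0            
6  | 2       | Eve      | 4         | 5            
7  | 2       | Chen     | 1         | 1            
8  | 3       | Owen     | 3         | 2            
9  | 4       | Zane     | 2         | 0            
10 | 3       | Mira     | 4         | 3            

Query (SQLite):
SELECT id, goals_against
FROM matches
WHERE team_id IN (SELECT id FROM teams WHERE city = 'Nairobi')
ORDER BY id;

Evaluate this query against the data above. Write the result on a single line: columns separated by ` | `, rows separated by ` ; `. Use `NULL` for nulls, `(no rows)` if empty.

Inner query: teams.id where city = 'Nairobi'.
Outer: keep matches rows whose team_id is in that set.
Inner query → {4}

1 | 3 ; 3 | 3 ; 9 | 0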